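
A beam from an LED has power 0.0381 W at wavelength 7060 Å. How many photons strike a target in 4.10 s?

Total energy: E_total = P·t = 0.0381 × 4.10 = 0.1562 J.
Per-photon energy: E = 2.814 × 10^-19 J.
N = E_total / E_photon = 5.55 × 10^17.

5.55 × 10^17 photons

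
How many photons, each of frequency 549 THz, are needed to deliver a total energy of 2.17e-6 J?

Per-photon energy: E = 3.638e-19 J (from frequency = 549 THz).
N = E_total / E_photon = 2.17e-6 J / 3.638e-19 J = 5.97e12.

5.97e12 photons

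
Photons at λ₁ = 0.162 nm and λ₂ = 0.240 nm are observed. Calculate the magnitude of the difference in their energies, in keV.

2.49 keV

Using E = hc/λ: E₁ = 1.226 × 10^-15 J, E₂ = 8.277 × 10^-16 J.
|ΔE| = |1.226 × 10^-15 − 8.277 × 10^-16| = 3.99 × 10^-16 J = 2.49 keV.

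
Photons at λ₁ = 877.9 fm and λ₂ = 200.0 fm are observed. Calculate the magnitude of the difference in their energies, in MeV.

4.79 MeV

Using E = hc/λ: E₁ = 2.2627e-13 J, E₂ = 9.9322e-13 J.
|ΔE| = |2.2627e-13 − 9.9322e-13| = 7.67e-13 J = 4.79 MeV.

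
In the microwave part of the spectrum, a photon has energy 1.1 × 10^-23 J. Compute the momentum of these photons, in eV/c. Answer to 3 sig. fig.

6.87 × 10^-5 eV/c

Use c = 2.99792458 × 10^8 m/s, 1 eV = 1.602176634 × 10^-19 J.
For a photon p = E/c, so p = 3.669 × 10^-32 kg·m/s.
Converting to eV/c: p = 6.866 × 10^-5 eV/c ≈ 6.87 × 10^-5 eV/c.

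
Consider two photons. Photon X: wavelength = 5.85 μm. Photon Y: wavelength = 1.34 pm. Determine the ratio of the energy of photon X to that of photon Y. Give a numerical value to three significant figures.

E_X = 3.396e-20 J (from wavelength = 5.85 μm, via E = hc/λ).
E_Y = 1.482e-13 J (from wavelength = 1.34 pm, via E = hc/λ).
Ratio = 3.396e-20 / 1.482e-13 = 2.29e-7.

2.29e-7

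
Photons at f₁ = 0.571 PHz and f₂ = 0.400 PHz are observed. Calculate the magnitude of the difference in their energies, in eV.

Using E = hf: E₁ = 3.783e-19 J, E₂ = 2.650e-19 J.
|ΔE| = |3.783e-19 − 2.650e-19| = 1.13e-19 J = 0.707 eV.

0.707 eV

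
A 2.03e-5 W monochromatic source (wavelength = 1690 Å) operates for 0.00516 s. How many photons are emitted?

Total energy: E_total = P·t = 2.03e-5 × 0.00516 = 1.047e-7 J.
Per-photon energy: E = 1.175e-18 J.
N = E_total / E_photon = 8.91e10.

8.91e10 photons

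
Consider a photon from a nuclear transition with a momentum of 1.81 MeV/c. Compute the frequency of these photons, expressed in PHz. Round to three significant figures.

4.38e5 PHz

Take h = 6.62607015e-34 J·s, c = 2.99792458e8 m/s, 1 eV = 1.602176634e-19 J.
In SI units: p = 1.81 MeV/c = 9.6732e-22 kg·m/s.
Apply f = pc/h: f = 4.377e20 Hz.
Converting to PHz: f = 437700 PHz ≈ 4.38e5 PHz.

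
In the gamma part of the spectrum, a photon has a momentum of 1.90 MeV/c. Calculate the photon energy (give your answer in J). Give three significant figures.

3.04e-13 J

Take c = 2.99792458e8 m/s, 1 eV = 1.602176634e-19 J.
Convert to SI: p = 1.90 MeV/c = 1.0154e-21 kg·m/s.
Apply E = pc: E = 3.044e-13 J.
So E ≈ 3.04e-13 J.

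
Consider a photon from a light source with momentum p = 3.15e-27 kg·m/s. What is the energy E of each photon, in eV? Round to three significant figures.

5.89 eV

For a photon E = pc, so E = 9.443e-19 J.
Converting to eV: E = 5.894 eV ≈ 5.89 eV.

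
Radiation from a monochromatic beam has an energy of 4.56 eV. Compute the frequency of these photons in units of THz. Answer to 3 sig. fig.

1100 THz

(h = 6.62607015·10^-34 J·s, 1 eV = 1.602176634·10^-19 J.)
In SI units: E = 4.56 eV = 7.3059·10^-19 J.
Since f = E/h for a photon, f = 1.103·10^15 Hz.
Converting to THz: f = 1103 THz ≈ 1100 THz.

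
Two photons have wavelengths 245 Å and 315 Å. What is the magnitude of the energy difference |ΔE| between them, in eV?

11.2 eV

Using E = hc/λ: E₁ = 8.108·10^-18 J, E₂ = 6.306·10^-18 J.
|ΔE| = |8.108·10^-18 − 6.306·10^-18| = 1.80·10^-18 J = 11.2 eV.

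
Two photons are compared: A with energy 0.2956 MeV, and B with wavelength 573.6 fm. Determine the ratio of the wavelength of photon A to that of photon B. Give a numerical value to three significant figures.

7.31

λ_A = 4.194·10^-12 m (from energy = 0.2956 MeV, via λ = hc/E).
λ_B = 5.736·10^-13 m (from wavelength = 573.6 fm, via λ given directly).
Ratio = 4.194·10^-12 / 5.736·10^-13 = 7.31.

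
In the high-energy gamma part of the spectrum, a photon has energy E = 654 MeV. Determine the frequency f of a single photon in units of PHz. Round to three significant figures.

1.58e8 PHz

Use h = 6.62607015e-34 J·s, 1 eV = 1.602176634e-19 J.
In SI units: E = 654 MeV = 1.0478e-10 J.
Apply f = E/h: f = 1.581e23 Hz.
Converting to PHz: f = 1.581e8 PHz ≈ 1.58e8 PHz.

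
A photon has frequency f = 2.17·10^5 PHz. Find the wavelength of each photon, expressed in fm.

In SI units: f = 2.17·10^5 PHz = 2.17·10^20 Hz.
For a photon λ = c/f, so λ = 1.382·10^-12 m.
Converting to fm: λ = 1382 fm ≈ 1380 fm.

1380 fm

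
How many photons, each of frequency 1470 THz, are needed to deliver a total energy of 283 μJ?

2.91e14 photons

Per-photon energy: E = 9.740e-19 J (from frequency = 1470 THz).
N = E_total / E_photon = 2.83e-4 J / 9.740e-19 J = 2.91e14.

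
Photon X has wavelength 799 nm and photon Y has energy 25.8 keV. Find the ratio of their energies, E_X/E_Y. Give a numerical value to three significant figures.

E_X = 2.486e-19 J (from wavelength = 799 nm, via E = hc/λ).
E_Y = 4.134e-15 J (from energy = 25.8 keV, via E given directly).
Ratio = 2.486e-19 / 4.134e-15 = 6.01e-5.

6.01e-5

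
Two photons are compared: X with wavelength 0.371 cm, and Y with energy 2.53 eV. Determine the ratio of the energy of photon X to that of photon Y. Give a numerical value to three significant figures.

E_X = 5.354 × 10^-23 J (from wavelength = 0.371 cm, via E = hc/λ).
E_Y = 4.054 × 10^-19 J (from energy = 2.53 eV, via E given directly).
Ratio = 5.354 × 10^-23 / 4.054 × 10^-19 = 1.32 × 10^-4.

1.32 × 10^-4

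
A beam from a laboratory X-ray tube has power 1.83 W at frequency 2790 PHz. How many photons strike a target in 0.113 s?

1.12 × 10^14 photons

Total energy: E_total = P·t = 1.83 × 0.113 = 0.2068 J.
Per-photon energy: E = 1.849 × 10^-15 J.
N = E_total / E_photon = 1.12 × 10^14.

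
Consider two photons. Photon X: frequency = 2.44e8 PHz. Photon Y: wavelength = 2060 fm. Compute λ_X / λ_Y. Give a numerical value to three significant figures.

5.96e-4

λ_X = 1.229e-15 m (from frequency = 2.44e8 PHz, via λ = c/f).
λ_Y = 2.060e-12 m (from wavelength = 2060 fm, via λ given directly).
Ratio = 1.229e-15 / 2.060e-12 = 5.96e-4.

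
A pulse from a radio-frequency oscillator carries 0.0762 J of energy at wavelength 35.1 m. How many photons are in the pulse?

1.35 × 10^25 photons

Per-photon energy: E = 5.659 × 10^-27 J (from wavelength = 35.1 m).
N = E_total / E_photon = 0.0762 J / 5.659 × 10^-27 J = 1.35 × 10^25.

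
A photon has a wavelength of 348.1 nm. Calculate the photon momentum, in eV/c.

3.56 eV/c

Use h = 6.62607015 × 10^-34 J·s, c = 2.99792458 × 10^8 m/s, 1 eV = 1.602176634 × 10^-19 J.
Convert to SI: λ = 348.1 nm = 3.481 × 10^-7 m.
Since p = h/λ for a photon, p = 1.903 × 10^-27 kg·m/s.
Converting to eV/c: p = 3.562 eV/c ≈ 3.56 eV/c.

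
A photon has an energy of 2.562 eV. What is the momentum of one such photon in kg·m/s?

1.37 × 10^-27 kg·m/s

Use c = 2.99792458 × 10^8 m/s, 1 eV = 1.602176634 × 10^-19 J.
Convert to SI: E = 2.562 eV = 4.1048 × 10^-19 J.
Since p = E/c for a photon, p = 1.369 × 10^-27 kg·m/s.
So p ≈ 1.37 × 10^-27 kg·m/s.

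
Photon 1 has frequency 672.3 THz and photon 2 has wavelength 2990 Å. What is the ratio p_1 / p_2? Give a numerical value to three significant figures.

0.671

p_1 = 1.486·10^-27 kg·m/s (from frequency = 672.3 THz, via p = hf/c).
p_2 = 2.216·10^-27 kg·m/s (from wavelength = 2990 Å, via p = h/λ).
Ratio = 1.486·10^-27 / 2.216·10^-27 = 0.671.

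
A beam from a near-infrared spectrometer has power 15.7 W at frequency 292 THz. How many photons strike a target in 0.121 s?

9.82e18 photons

Total energy: E_total = P·t = 15.7 × 0.121 = 1.900 J.
Per-photon energy: E = 1.935e-19 J.
N = E_total / E_photon = 9.82e18.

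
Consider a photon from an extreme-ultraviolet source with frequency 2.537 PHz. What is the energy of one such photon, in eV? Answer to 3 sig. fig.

In SI units: f = 2.537 PHz = 2.537e15 Hz.
Since E = hf for a photon, E = 1.681e-18 J.
Converting to eV: E = 10.49 eV ≈ 10.5 eV.

10.5 eV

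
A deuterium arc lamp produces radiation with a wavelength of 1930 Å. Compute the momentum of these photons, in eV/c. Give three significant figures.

6.42 eV/c

Use h = 6.62607015·10^-34 J·s, c = 2.99792458·10^8 m/s, 1 eV = 1.602176634·10^-19 J.
Convert to SI: λ = 1930 Å = 1.93·10^-7 m.
Apply p = h/λ: p = 3.433·10^-27 kg·m/s.
Converting to eV/c: p = 6.424 eV/c ≈ 6.42 eV/c.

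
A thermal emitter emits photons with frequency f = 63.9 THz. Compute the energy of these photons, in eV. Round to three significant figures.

0.264 eV

Convert to SI: f = 63.9 THz = 6.39e13 Hz.
The photon relation is E = hf, giving E = 4.234e-20 J.
Converting to eV: E = 0.2643 eV ≈ 0.264 eV.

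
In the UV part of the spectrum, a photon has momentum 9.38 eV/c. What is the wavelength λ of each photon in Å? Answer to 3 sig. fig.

Take h = 6.62607015e-34 J·s, c = 2.99792458e8 m/s, 1 eV = 1.602176634e-19 J.
First convert: p = 9.38 eV/c = 5.0129e-27 kg·m/s.
The photon relation is λ = h/p, giving λ = 1.322e-7 m.
Converting to Å: λ = 1322 Å ≈ 1320 Å.

1320 Å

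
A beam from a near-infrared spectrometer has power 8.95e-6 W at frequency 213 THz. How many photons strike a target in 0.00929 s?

5.89e11 photons

Total energy: E_total = P·t = 8.95e-6 × 0.00929 = 8.315e-8 J.
Per-photon energy: E = 1.411e-19 J.
N = E_total / E_photon = 5.89e11.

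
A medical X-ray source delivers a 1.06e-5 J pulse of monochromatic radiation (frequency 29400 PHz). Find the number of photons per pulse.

5.44e8 photons

Per-photon energy: E = 1.948e-14 J (from frequency = 29400 PHz).
N = E_total / E_photon = 1.06e-5 J / 1.948e-14 J = 5.44e8.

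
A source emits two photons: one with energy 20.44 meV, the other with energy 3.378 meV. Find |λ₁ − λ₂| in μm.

306 μm

Using λ = hc/E: λ₁ = 6.0658e-5 m, λ₂ = 3.6703e-4 m.
|Δλ| = |6.0658e-5 − 3.6703e-4| = 3.06e-4 m = 306 μm.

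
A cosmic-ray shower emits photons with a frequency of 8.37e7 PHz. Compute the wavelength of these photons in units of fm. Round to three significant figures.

3.58 fm

In SI units: f = 8.37e7 PHz = 8.37e22 Hz.
The photon relation is λ = c/f, giving λ = 3.582e-15 m.
Converting to fm: λ = 3.582 fm ≈ 3.58 fm.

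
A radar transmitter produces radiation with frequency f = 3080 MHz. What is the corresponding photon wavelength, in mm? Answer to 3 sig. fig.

(c = 2.99792458e8 m/s.)
Convert to SI: f = 3080 MHz = 3.08e9 Hz.
Since λ = c/f for a photon, λ = 0.09734 m.
Converting to mm: λ = 97.34 mm ≈ 97.3 mm.

97.3 mm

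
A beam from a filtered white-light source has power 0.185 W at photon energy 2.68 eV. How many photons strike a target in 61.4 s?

2.65 × 10^19 photons

Total energy: E_total = P·t = 0.185 × 61.4 = 11.36 J.
Per-photon energy: E = 4.294 × 10^-19 J.
N = E_total / E_photon = 2.65 × 10^19.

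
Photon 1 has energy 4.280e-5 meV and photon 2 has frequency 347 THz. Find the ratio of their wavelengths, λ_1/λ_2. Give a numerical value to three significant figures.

3.35e7

λ_1 = 28.97 m (from energy = 4.280e-5 meV, via λ = hc/E).
λ_2 = 8.640e-7 m (from frequency = 347 THz, via λ = c/f).
Ratio = 28.97 / 8.640e-7 = 3.35e7.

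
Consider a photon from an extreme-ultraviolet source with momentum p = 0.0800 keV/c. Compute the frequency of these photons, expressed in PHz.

Use h = 6.62607015 × 10^-34 J·s, c = 2.99792458 × 10^8 m/s, 1 eV = 1.602176634 × 10^-19 J.
In SI units: p = 0.0800 keV/c = 4.2754 × 10^-26 kg·m/s.
For a photon f = pc/h, so f = 1.934 × 10^16 Hz.
Converting to PHz: f = 19.34 PHz ≈ 19.3 PHz.

19.3 PHz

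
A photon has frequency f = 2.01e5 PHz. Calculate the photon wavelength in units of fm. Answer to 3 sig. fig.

Use c = 2.99792458e8 m/s.
First convert: f = 2.01e5 PHz = 2.01e20 Hz.
For a photon λ = c/f, so λ = 1.492e-12 m.
Converting to fm: λ = 1492 fm ≈ 1490 fm.

1490 fm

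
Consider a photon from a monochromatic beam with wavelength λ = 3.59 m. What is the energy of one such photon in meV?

Since E = hc/λ for a photon, E = 5.533·10^-26 J.
Converting to meV: E = 3.454·10^-4 meV ≈ 3.45·10^-4 meV.

3.45·10^-4 meV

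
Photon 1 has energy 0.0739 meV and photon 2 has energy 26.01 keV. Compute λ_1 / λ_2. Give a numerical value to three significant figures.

λ_1 = 0.01678 m (from energy = 0.0739 meV, via λ = hc/E).
λ_2 = 4.767·10^-11 m (from energy = 26.01 keV, via λ = hc/E).
Ratio = 0.01678 / 4.767·10^-11 = 3.52·10^8.

3.52·10^8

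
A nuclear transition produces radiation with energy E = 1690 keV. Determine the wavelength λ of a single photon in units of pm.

Take h = 6.62607015 × 10^-34 J·s, c = 2.99792458 × 10^8 m/s, 1 eV = 1.602176634 × 10^-19 J.
First convert: E = 1690 keV = 2.7077 × 10^-13 J.
Since λ = hc/E for a photon, λ = 7.336 × 10^-13 m.
Converting to pm: λ = 0.7336 pm ≈ 0.734 pm.

0.734 pm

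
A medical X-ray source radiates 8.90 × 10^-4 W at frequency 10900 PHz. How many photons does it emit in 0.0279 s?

3.44 × 10^9 photons

Total energy: E_total = P·t = 8.90 × 10^-4 × 0.0279 = 2.483 × 10^-5 J.
Per-photon energy: E = 7.222 × 10^-15 J.
N = E_total / E_photon = 3.44 × 10^9.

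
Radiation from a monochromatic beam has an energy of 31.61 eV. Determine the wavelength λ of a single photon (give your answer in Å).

Take h = 6.62607015 × 10^-34 J·s, c = 2.99792458 × 10^8 m/s, 1 eV = 1.602176634 × 10^-19 J.
In SI units: E = 31.61 eV = 5.0645 × 10^-18 J.
Apply λ = hc/E: λ = 3.922 × 10^-8 m.
Converting to Å: λ = 392.2 Å ≈ 392 Å.

392 Å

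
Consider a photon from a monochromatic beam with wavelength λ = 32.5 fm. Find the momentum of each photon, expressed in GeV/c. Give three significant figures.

0.0381 GeV/c

First convert: λ = 32.5 fm = 3.25 × 10^-14 m.
Since p = h/λ for a photon, p = 2.039 × 10^-20 kg·m/s.
Converting to GeV/c: p = 0.03815 GeV/c ≈ 0.0381 GeV/c.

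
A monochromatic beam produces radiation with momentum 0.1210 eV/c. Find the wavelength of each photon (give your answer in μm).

10.2 μm

(h = 6.62607015e-34 J·s, c = 2.99792458e8 m/s, 1 eV = 1.602176634e-19 J.)
Convert to SI: p = 0.1210 eV/c = 6.4666e-29 kg·m/s.
Apply λ = h/p: λ = 1.025e-5 m.
Converting to μm: λ = 10.25 μm ≈ 10.2 μm.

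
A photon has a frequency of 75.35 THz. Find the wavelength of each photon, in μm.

Take c = 2.99792458 × 10^8 m/s.
In SI units: f = 75.35 THz = 7.535 × 10^13 Hz.
Apply λ = c/f: λ = 3.979 × 10^-6 m.
Converting to μm: λ = 3.979 μm ≈ 3.98 μm.

3.98 μm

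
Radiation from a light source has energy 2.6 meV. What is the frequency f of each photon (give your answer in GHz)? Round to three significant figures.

In SI units: E = 2.6 meV = 4.1657·10^-22 J.
The photon relation is f = E/h, giving f = 6.287·10^11 Hz.
Converting to GHz: f = 628.7 GHz ≈ 629 GHz.

629 GHz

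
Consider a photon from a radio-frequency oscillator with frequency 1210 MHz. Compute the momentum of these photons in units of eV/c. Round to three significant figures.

5.00e-6 eV/c

Convert to SI: f = 1210 MHz = 1.21e9 Hz.
Apply p = hf/c: p = 2.674e-33 kg·m/s.
Converting to eV/c: p = 5.004e-6 eV/c ≈ 5.00e-6 eV/c.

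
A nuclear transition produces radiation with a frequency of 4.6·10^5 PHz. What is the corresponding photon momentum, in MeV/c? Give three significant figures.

Take h = 6.62607015·10^-34 J·s, c = 2.99792458·10^8 m/s, 1 eV = 1.602176634·10^-19 J.
In SI units: f = 4.6·10^5 PHz = 4.6·10^20 Hz.
Apply p = hf/c: p = 1.017·10^-21 kg·m/s.
Converting to MeV/c: p = 1.902 MeV/c ≈ 1.90 MeV/c.

1.90 MeV/c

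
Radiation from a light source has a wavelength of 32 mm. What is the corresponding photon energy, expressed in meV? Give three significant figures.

0.0387 meV

Take h = 6.62607015 × 10^-34 J·s, c = 2.99792458 × 10^8 m/s, 1 eV = 1.602176634 × 10^-19 J.
First convert: λ = 32 mm = 0.032 m.
The photon relation is E = hc/λ, giving E = 6.208 × 10^-24 J.
Converting to meV: E = 0.03875 meV ≈ 0.0387 meV.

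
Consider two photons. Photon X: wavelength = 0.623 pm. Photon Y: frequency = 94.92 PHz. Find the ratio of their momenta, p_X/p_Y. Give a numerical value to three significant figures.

5070

p_X = 1.064 × 10^-21 kg·m/s (from wavelength = 0.623 pm, via p = h/λ).
p_Y = 2.098 × 10^-25 kg·m/s (from frequency = 94.92 PHz, via p = hf/c).
Ratio = 1.064 × 10^-21 / 2.098 × 10^-25 = 5070.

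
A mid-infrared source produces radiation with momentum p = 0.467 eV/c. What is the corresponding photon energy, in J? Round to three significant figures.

Convert to SI: p = 0.467 eV/c = 2.4958 × 10^-28 kg·m/s.
The photon relation is E = pc, giving E = 7.482 × 10^-20 J.
So E ≈ 7.48 × 10^-20 J.

7.48 × 10^-20 J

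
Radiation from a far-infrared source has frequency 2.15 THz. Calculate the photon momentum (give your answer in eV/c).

(h = 6.62607015 × 10^-34 J·s, c = 2.99792458 × 10^8 m/s, 1 eV = 1.602176634 × 10^-19 J.)
Convert to SI: f = 2.15 THz = 2.15 × 10^12 Hz.
Apply p = hf/c: p = 4.752 × 10^-30 kg·m/s.
Converting to eV/c: p = 0.008892 eV/c ≈ 8.89 × 10^-3 eV/c.

8.89 × 10^-3 eV/c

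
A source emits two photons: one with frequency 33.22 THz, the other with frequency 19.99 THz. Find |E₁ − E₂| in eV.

Using E = hf: E₁ = 2.2012e-20 J, E₂ = 1.3246e-20 J.
|ΔE| = |2.2012e-20 − 1.3246e-20| = 8.77e-21 J = 0.0547 eV.

0.0547 eV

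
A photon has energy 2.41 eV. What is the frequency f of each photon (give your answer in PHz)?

Use h = 6.62607015 × 10^-34 J·s, 1 eV = 1.602176634 × 10^-19 J.
First convert: E = 2.41 eV = 3.8612 × 10^-19 J.
Since f = E/h for a photon, f = 5.827 × 10^14 Hz.
Converting to PHz: f = 0.5827 PHz ≈ 0.583 PHz.

0.583 PHz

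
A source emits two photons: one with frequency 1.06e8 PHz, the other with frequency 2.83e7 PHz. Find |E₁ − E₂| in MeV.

Using E = hf: E₁ = 7.024e-11 J, E₂ = 1.875e-11 J.
|ΔE| = |7.024e-11 − 1.875e-11| = 5.15e-11 J = 321 MeV.

321 MeV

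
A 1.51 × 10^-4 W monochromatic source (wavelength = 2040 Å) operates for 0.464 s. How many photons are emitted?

7.20 × 10^13 photons

Total energy: E_total = P·t = 1.51 × 10^-4 × 0.464 = 7.006 × 10^-5 J.
Per-photon energy: E = 9.737 × 10^-19 J.
N = E_total / E_photon = 7.20 × 10^13.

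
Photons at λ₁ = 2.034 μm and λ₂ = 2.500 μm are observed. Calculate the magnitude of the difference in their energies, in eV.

0.114 eV

Using E = hc/λ: E₁ = 9.7662e-20 J, E₂ = 7.9458e-20 J.
|ΔE| = |9.7662e-20 − 7.9458e-20| = 1.82e-20 J = 0.114 eV.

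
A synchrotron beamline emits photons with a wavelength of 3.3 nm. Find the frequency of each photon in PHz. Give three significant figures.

Take c = 2.99792458·10^8 m/s.
Convert to SI: λ = 3.3 nm = 3.3·10^-9 m.
The photon relation is f = c/λ, giving f = 9.085·10^16 Hz.
Converting to PHz: f = 90.85 PHz ≈ 90.8 PHz.

90.8 PHz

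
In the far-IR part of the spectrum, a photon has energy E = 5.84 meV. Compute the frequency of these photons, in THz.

1.41 THz

Use h = 6.62607015·10^-34 J·s, 1 eV = 1.602176634·10^-19 J.
Convert to SI: E = 5.84 meV = 9.3567·10^-22 J.
The photon relation is f = E/h, giving f = 1.412·10^12 Hz.
Converting to THz: f = 1.412 THz ≈ 1.41 THz.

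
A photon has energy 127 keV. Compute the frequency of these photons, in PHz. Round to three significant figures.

3.07·10^4 PHz

(h = 6.62607015·10^-34 J·s, 1 eV = 1.602176634·10^-19 J.)
Convert to SI: E = 127 keV = 2.0348·10^-14 J.
Since f = E/h for a photon, f = 3.071·10^19 Hz.
Converting to PHz: f = 30710 PHz ≈ 3.07·10^4 PHz.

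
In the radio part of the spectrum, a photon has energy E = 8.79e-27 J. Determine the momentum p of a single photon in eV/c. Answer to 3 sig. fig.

For a photon p = E/c, so p = 2.932e-35 kg·m/s.
Converting to eV/c: p = 5.486e-8 eV/c ≈ 5.49e-8 eV/c.

5.49e-8 eV/c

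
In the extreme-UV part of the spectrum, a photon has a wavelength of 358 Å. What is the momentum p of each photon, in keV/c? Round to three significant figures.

0.0346 keV/c

Use h = 6.62607015e-34 J·s, c = 2.99792458e8 m/s, 1 eV = 1.602176634e-19 J.
First convert: λ = 358 Å = 3.58e-8 m.
Since p = h/λ for a photon, p = 1.851e-26 kg·m/s.
Converting to keV/c: p = 0.03463 keV/c ≈ 0.0346 keV/c.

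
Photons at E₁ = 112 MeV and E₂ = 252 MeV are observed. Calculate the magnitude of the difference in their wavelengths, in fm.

6.15 fm

Using λ = hc/E: λ₁ = 1.107e-14 m, λ₂ = 4.920e-15 m.
|Δλ| = |1.107e-14 − 4.920e-15| = 6.15e-15 m = 6.15 fm.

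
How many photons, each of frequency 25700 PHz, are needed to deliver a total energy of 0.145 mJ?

Per-photon energy: E = 1.703 × 10^-14 J (from frequency = 25700 PHz).
N = E_total / E_photon = 1.45 × 10^-4 J / 1.703 × 10^-14 J = 8.51 × 10^9.

8.51 × 10^9 photons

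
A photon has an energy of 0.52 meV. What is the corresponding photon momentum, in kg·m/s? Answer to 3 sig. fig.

2.78e-31 kg·m/s

In SI units: E = 0.52 meV = 8.3313e-23 J.
Since p = E/c for a photon, p = 2.779e-31 kg·m/s.
So p ≈ 2.78e-31 kg·m/s.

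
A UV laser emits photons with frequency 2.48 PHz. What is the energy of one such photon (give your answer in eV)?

Convert to SI: f = 2.48 PHz = 2.48 × 10^15 Hz.
Since E = hf for a photon, E = 1.643 × 10^-18 J.
Converting to eV: E = 10.26 eV ≈ 10.3 eV.

10.3 eV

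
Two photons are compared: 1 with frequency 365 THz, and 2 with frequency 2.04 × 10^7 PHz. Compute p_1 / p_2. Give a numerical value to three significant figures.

p_1 = 8.067 × 10^-28 kg·m/s (from frequency = 365 THz, via p = hf/c).
p_2 = 4.509 × 10^-20 kg·m/s (from frequency = 2.04 × 10^7 PHz, via p = hf/c).
Ratio = 8.067 × 10^-28 / 4.509 × 10^-20 = 1.79 × 10^-8.

1.79 × 10^-8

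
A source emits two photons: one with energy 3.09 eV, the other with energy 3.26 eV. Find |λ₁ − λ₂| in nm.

20.9 nm

Using λ = hc/E: λ₁ = 4.012e-7 m, λ₂ = 3.803e-7 m.
|Δλ| = |4.012e-7 − 3.803e-7| = 2.09e-8 m = 20.9 nm.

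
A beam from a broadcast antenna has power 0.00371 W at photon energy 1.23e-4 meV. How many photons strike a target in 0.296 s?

5.57e22 photons

Total energy: E_total = P·t = 0.00371 × 0.296 = 0.001098 J.
Per-photon energy: E = 1.971e-26 J.
N = E_total / E_photon = 5.57e22.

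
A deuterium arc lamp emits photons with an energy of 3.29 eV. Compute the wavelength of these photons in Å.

3770 Å

In SI units: E = 3.29 eV = 5.2712 × 10^-19 J.
Since λ = hc/E for a photon, λ = 3.769 × 10^-7 m.
Converting to Å: λ = 3769 Å ≈ 3770 Å.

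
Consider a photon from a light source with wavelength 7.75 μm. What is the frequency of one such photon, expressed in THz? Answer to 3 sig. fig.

38.7 THz

Convert to SI: λ = 7.75 μm = 7.75e-6 m.
Apply f = c/λ: f = 3.868e13 Hz.
Converting to THz: f = 38.68 THz ≈ 38.7 THz.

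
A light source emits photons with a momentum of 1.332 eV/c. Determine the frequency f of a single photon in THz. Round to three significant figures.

In SI units: p = 1.332 eV/c = 7.1186e-28 kg·m/s.
For a photon f = pc/h, so f = 3.221e14 Hz.
Converting to THz: f = 322.1 THz ≈ 322 THz.

322 THz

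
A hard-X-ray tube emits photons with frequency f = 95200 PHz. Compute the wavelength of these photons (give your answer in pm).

In SI units: f = 95200 PHz = 9.52·10^19 Hz.
The photon relation is λ = c/f, giving λ = 3.149·10^-12 m.
Converting to pm: λ = 3.149 pm ≈ 3.15 pm.

3.15 pm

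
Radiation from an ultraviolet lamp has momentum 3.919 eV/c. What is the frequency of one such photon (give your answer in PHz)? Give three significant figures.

0.948 PHz

First convert: p = 3.919 eV/c = 2.0944e-27 kg·m/s.
Since f = pc/h for a photon, f = 9.476e14 Hz.
Converting to PHz: f = 0.9476 PHz ≈ 0.948 PHz.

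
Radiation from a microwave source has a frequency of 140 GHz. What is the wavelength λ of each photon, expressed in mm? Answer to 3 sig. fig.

2.14 mm

Convert to SI: f = 140 GHz = 1.4 × 10^11 Hz.
The photon relation is λ = c/f, giving λ = 0.002141 m.
Converting to mm: λ = 2.141 mm ≈ 2.14 mm.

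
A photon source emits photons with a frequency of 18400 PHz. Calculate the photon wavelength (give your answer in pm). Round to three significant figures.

16.3 pm

In SI units: f = 18400 PHz = 1.840 × 10^19 Hz.
The photon relation is λ = c/f, giving λ = 1.629 × 10^-11 m.
Converting to pm: λ = 16.29 pm ≈ 16.3 pm.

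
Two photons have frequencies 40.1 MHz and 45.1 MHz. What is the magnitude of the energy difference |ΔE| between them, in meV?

2.07e-5 meV

Using E = hf: E₁ = 2.657e-26 J, E₂ = 2.988e-26 J.
|ΔE| = |2.657e-26 − 2.988e-26| = 3.31e-27 J = 2.07e-5 meV.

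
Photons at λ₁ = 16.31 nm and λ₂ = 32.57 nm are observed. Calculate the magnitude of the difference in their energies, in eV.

Using E = hc/λ: E₁ = 1.2179 × 10^-17 J, E₂ = 6.0990 × 10^-18 J.
|ΔE| = |1.2179 × 10^-17 − 6.0990 × 10^-18| = 6.08 × 10^-18 J = 38.0 eV.

38.0 eV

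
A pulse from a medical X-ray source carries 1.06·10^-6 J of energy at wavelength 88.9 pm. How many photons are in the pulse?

Per-photon energy: E = 2.234·10^-15 J (from wavelength = 88.9 pm).
N = E_total / E_photon = 1.06·10^-6 J / 2.234·10^-15 J = 4.74·10^8.

4.74·10^8 photons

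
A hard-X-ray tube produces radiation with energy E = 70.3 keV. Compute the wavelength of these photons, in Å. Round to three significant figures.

0.176 Å

Convert to SI: E = 70.3 keV = 1.1263 × 10^-14 J.
For a photon λ = hc/E, so λ = 1.764 × 10^-11 m.
Converting to Å: λ = 0.1764 Å ≈ 0.176 Å.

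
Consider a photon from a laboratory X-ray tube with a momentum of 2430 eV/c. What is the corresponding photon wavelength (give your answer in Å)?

5.10 Å

Convert to SI: p = 2430 eV/c = 1.2987 × 10^-24 kg·m/s.
Since λ = h/p for a photon, λ = 5.102 × 10^-10 m.
Converting to Å: λ = 5.102 Å ≈ 5.10 Å.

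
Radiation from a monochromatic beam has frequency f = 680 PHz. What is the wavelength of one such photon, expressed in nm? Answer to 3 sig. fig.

0.441 nm

Take c = 2.99792458e8 m/s.
Convert to SI: f = 680 PHz = 6.8e17 Hz.
Since λ = c/f for a photon, λ = 4.409e-10 m.
Converting to nm: λ = 0.4409 nm ≈ 0.441 nm.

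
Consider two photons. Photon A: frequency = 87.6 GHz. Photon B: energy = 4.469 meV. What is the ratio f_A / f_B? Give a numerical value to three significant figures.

f_A = 8.760 × 10^10 Hz (from frequency = 87.6 GHz, via f given directly).
f_B = 1.081 × 10^12 Hz (from energy = 4.469 meV, via f = E/h).
Ratio = 8.760 × 10^10 / 1.081 × 10^12 = 0.0811.

0.0811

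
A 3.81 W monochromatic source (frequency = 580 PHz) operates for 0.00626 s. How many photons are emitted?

6.21e13 photons

Total energy: E_total = P·t = 3.81 × 0.00626 = 0.02385 J.
Per-photon energy: E = 3.843e-16 J.
N = E_total / E_photon = 6.21e13.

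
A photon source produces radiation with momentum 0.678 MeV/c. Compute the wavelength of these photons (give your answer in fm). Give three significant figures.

(h = 6.62607015e-34 J·s, c = 2.99792458e8 m/s, 1 eV = 1.602176634e-19 J.)
First convert: p = 0.678 MeV/c = 3.6234e-22 kg·m/s.
The photon relation is λ = h/p, giving λ = 1.829e-12 m.
Converting to fm: λ = 1829 fm ≈ 1830 fm.

1830 fm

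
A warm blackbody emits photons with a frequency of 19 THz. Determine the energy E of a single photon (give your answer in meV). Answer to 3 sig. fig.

78.6 meV

Use h = 6.62607015e-34 J·s, 1 eV = 1.602176634e-19 J.
First convert: f = 19 THz = 1.9e13 Hz.
For a photon E = hf, so E = 1.259e-20 J.
Converting to meV: E = 78.58 meV ≈ 78.6 meV.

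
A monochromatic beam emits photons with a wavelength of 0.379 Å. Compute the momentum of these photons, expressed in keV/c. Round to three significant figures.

32.7 keV/c

In SI units: λ = 0.379 Å = 3.79 × 10^-11 m.
Since p = h/λ for a photon, p = 1.748 × 10^-23 kg·m/s.
Converting to keV/c: p = 32.71 keV/c ≈ 32.7 keV/c.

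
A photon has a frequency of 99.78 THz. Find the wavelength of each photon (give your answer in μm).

3.00 μm

In SI units: f = 99.78 THz = 9.978·10^13 Hz.
For a photon λ = c/f, so λ = 3.005·10^-6 m.
Converting to μm: λ = 3.005 μm ≈ 3.00 μm.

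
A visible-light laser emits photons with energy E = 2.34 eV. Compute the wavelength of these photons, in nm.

530 nm

(h = 6.62607015·10^-34 J·s, c = 2.99792458·10^8 m/s, 1 eV = 1.602176634·10^-19 J.)
First convert: E = 2.34 eV = 3.7491·10^-19 J.
For a photon λ = hc/E, so λ = 5.298·10^-7 m.
Converting to nm: λ = 529.8 nm ≈ 530 nm.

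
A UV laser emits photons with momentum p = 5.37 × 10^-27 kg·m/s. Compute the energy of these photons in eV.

(c = 2.99792458 × 10^8 m/s, 1 eV = 1.602176634 × 10^-19 J.)
For a photon E = pc, so E = 1.610 × 10^-18 J.
Converting to eV: E = 10.05 eV ≈ 10.0 eV.

10.0 eV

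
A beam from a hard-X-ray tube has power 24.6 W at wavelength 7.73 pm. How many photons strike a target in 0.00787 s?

7.53e12 photons

Total energy: E_total = P·t = 24.6 × 0.00787 = 0.1936 J.
Per-photon energy: E = 2.570e-14 J.
N = E_total / E_photon = 7.53e12.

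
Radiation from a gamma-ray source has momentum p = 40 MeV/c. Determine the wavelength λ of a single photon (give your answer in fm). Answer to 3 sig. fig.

Use h = 6.62607015 × 10^-34 J·s, c = 2.99792458 × 10^8 m/s, 1 eV = 1.602176634 × 10^-19 J.
Convert to SI: p = 40 MeV/c = 2.1377 × 10^-20 kg·m/s.
For a photon λ = h/p, so λ = 3.100 × 10^-14 m.
Converting to fm: λ = 31.00 fm ≈ 31.0 fm.

31.0 fm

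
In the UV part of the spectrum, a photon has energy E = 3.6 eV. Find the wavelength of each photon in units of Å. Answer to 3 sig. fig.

3440 Å

(h = 6.62607015e-34 J·s, c = 2.99792458e8 m/s, 1 eV = 1.602176634e-19 J.)
Convert to SI: E = 3.6 eV = 5.7678e-19 J.
Apply λ = hc/E: λ = 3.444e-7 m.
Converting to Å: λ = 3444 Å ≈ 3440 Å.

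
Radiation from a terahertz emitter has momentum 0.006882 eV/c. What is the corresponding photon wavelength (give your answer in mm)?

(h = 6.62607015 × 10^-34 J·s, c = 2.99792458 × 10^8 m/s, 1 eV = 1.602176634 × 10^-19 J.)
First convert: p = 0.006882 eV/c = 3.6779 × 10^-30 kg·m/s.
For a photon λ = h/p, so λ = 1.802 × 10^-4 m.
Converting to mm: λ = 0.1802 mm ≈ 0.180 mm.

0.180 mm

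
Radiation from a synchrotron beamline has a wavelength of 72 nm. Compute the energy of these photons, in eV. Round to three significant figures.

17.2 eV

Take h = 6.62607015 × 10^-34 J·s, c = 2.99792458 × 10^8 m/s, 1 eV = 1.602176634 × 10^-19 J.
In SI units: λ = 72 nm = 7.2 × 10^-8 m.
For a photon E = hc/λ, so E = 2.759 × 10^-18 J.
Converting to eV: E = 17.22 eV ≈ 17.2 eV.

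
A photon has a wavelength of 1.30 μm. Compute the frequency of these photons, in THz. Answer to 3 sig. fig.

231 THz

First convert: λ = 1.30 μm = 1.30 × 10^-6 m.
For a photon f = c/λ, so f = 2.306 × 10^14 Hz.
Converting to THz: f = 230.6 THz ≈ 231 THz.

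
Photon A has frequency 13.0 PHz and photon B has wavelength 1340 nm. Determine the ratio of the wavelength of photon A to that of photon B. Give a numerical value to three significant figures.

λ_A = 2.306e-8 m (from frequency = 13.0 PHz, via λ = c/f).
λ_B = 1.340e-6 m (from wavelength = 1340 nm, via λ given directly).
Ratio = 2.306e-8 / 1.340e-6 = 0.0172.

0.0172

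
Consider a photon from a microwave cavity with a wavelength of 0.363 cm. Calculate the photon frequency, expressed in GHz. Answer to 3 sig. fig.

In SI units: λ = 0.363 cm = 0.00363 m.
Since f = c/λ for a photon, f = 8.259e10 Hz.
Converting to GHz: f = 82.59 GHz ≈ 82.6 GHz.

82.6 GHz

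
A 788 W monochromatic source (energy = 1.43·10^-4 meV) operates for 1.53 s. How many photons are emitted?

5.26·10^28 photons

Total energy: E_total = P·t = 788 × 1.53 = 1206 J.
Per-photon energy: E = 2.291·10^-26 J.
N = E_total / E_photon = 5.26·10^28.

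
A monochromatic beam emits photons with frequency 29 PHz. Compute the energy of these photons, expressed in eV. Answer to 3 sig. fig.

First convert: f = 29 PHz = 2.9 × 10^16 Hz.
The photon relation is E = hf, giving E = 1.922 × 10^-17 J.
Converting to eV: E = 119.9 eV ≈ 120 eV.

120 eV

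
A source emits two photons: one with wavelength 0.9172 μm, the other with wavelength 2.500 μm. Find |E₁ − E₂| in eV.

Using E = hc/λ: E₁ = 2.1658 × 10^-19 J, E₂ = 7.9458 × 10^-20 J.
|ΔE| = |2.1658 × 10^-19 − 7.9458 × 10^-20| = 1.37 × 10^-19 J = 0.856 eV.

0.856 eV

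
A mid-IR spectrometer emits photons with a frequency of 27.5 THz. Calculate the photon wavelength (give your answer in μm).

Convert to SI: f = 27.5 THz = 2.75·10^13 Hz.
The photon relation is λ = c/f, giving λ = 1.090·10^-5 m.
Converting to μm: λ = 10.90 μm ≈ 10.9 μm.

10.9 μm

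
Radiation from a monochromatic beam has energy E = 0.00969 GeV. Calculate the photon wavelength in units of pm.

0.128 pm

(h = 6.62607015e-34 J·s, c = 2.99792458e8 m/s, 1 eV = 1.602176634e-19 J.)
In SI units: E = 0.00969 GeV = 1.5525e-12 J.
The photon relation is λ = hc/E, giving λ = 1.280e-13 m.
Converting to pm: λ = 0.1280 pm ≈ 0.128 pm.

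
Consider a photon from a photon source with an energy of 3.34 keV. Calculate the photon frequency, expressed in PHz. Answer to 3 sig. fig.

808 PHz

Use h = 6.62607015e-34 J·s, 1 eV = 1.602176634e-19 J.
Convert to SI: E = 3.34 keV = 5.3513e-16 J.
Since f = E/h for a photon, f = 8.076e17 Hz.
Converting to PHz: f = 807.6 PHz ≈ 808 PHz.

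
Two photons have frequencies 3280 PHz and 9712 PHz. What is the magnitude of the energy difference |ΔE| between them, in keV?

26.6 keV

Using E = hf: E₁ = 2.1734 × 10^-15 J, E₂ = 6.4352 × 10^-15 J.
|ΔE| = |2.1734 × 10^-15 − 6.4352 × 10^-15| = 4.26 × 10^-15 J = 26.6 keV.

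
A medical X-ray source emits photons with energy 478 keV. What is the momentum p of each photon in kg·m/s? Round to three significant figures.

Take c = 2.99792458 × 10^8 m/s, 1 eV = 1.602176634 × 10^-19 J.
In SI units: E = 478 keV = 7.6584 × 10^-14 J.
For a photon p = E/c, so p = 2.555 × 10^-22 kg·m/s.
So p ≈ 2.55 × 10^-22 kg·m/s.

2.55 × 10^-22 kg·m/s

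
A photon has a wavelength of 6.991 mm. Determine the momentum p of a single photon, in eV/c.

1.77 × 10^-4 eV/c

Use h = 6.62607015 × 10^-34 J·s, c = 2.99792458 × 10^8 m/s, 1 eV = 1.602176634 × 10^-19 J.
In SI units: λ = 6.991 mm = 0.006991 m.
Since p = h/λ for a photon, p = 9.478 × 10^-32 kg·m/s.
Converting to eV/c: p = 1.773 × 10^-4 eV/c ≈ 1.77 × 10^-4 eV/c.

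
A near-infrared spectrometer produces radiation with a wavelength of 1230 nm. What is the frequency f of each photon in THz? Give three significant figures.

244 THz

In SI units: λ = 1230 nm = 1.230·10^-6 m.
Since f = c/λ for a photon, f = 2.437·10^14 Hz.
Converting to THz: f = 243.7 THz ≈ 244 THz.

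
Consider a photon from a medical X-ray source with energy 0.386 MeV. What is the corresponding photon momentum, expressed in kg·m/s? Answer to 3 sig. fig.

In SI units: E = 0.386 MeV = 6.1844 × 10^-14 J.
Apply p = E/c: p = 2.063 × 10^-22 kg·m/s.
So p ≈ 2.06 × 10^-22 kg·m/s.

2.06 × 10^-22 kg·m/s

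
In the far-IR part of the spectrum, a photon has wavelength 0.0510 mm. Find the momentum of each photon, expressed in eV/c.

0.0243 eV/c

First convert: λ = 0.0510 mm = 5.10 × 10^-5 m.
Apply p = h/λ: p = 1.299 × 10^-29 kg·m/s.
Converting to eV/c: p = 0.02431 eV/c ≈ 0.0243 eV/c.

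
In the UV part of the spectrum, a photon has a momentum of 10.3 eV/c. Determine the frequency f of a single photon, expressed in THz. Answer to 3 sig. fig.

Use h = 6.62607015·10^-34 J·s, c = 2.99792458·10^8 m/s, 1 eV = 1.602176634·10^-19 J.
In SI units: p = 10.3 eV/c = 5.5046·10^-27 kg·m/s.
Since f = pc/h for a photon, f = 2.491·10^15 Hz.
Converting to THz: f = 2491 THz ≈ 2490 THz.

2490 THz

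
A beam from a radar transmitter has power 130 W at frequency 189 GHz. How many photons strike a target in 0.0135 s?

1.40·10^22 photons

Total energy: E_total = P·t = 130 × 0.0135 = 1.755 J.
Per-photon energy: E = 1.252·10^-22 J.
N = E_total / E_photon = 1.40·10^22.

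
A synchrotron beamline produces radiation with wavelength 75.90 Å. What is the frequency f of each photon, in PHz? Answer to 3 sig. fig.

Take c = 2.99792458e8 m/s.
Convert to SI: λ = 75.90 Å = 7.590e-9 m.
For a photon f = c/λ, so f = 3.950e16 Hz.
Converting to PHz: f = 39.50 PHz ≈ 39.5 PHz.

39.5 PHz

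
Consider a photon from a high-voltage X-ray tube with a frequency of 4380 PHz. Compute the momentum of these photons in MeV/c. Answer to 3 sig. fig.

0.0181 MeV/c

Take h = 6.62607015e-34 J·s, c = 2.99792458e8 m/s, 1 eV = 1.602176634e-19 J.
First convert: f = 4380 PHz = 4.38e18 Hz.
For a photon p = hf/c, so p = 9.681e-24 kg·m/s.
Converting to MeV/c: p = 0.01811 MeV/c ≈ 0.0181 MeV/c.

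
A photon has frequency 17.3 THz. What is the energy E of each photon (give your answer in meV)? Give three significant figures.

71.5 meV

Take h = 6.62607015e-34 J·s, 1 eV = 1.602176634e-19 J.
Convert to SI: f = 17.3 THz = 1.73e13 Hz.
Since E = hf for a photon, E = 1.146e-20 J.
Converting to meV: E = 71.55 meV ≈ 71.5 meV.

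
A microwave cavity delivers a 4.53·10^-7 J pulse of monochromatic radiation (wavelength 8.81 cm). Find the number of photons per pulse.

Per-photon energy: E = 2.255·10^-24 J (from wavelength = 8.81 cm).
N = E_total / E_photon = 4.53·10^-7 J / 2.255·10^-24 J = 2.01·10^17.

2.01·10^17 photons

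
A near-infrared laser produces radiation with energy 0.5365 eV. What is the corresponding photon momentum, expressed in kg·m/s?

First convert: E = 0.5365 eV = 8.5957 × 10^-20 J.
Apply p = E/c: p = 2.867 × 10^-28 kg·m/s.
So p ≈ 2.87 × 10^-28 kg·m/s.

2.87 × 10^-28 kg·m/s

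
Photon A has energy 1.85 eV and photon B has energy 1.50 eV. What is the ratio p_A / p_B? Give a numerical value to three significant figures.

1.23

p_A = 9.887 × 10^-28 kg·m/s (from energy = 1.85 eV, via p = E/c).
p_B = 8.016 × 10^-28 kg·m/s (from energy = 1.50 eV, via p = E/c).
Ratio = 9.887 × 10^-28 / 8.016 × 10^-28 = 1.23.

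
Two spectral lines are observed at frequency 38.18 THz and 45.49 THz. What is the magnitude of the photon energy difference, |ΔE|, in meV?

Using E = hf: E₁ = 2.5298e-20 J, E₂ = 3.0142e-20 J.
|ΔE| = |2.5298e-20 − 3.0142e-20| = 4.84e-21 J = 30.2 meV.

30.2 meV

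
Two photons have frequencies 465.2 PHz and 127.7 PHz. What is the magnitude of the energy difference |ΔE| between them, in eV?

1400 eV

Using E = hf: E₁ = 3.0824e-16 J, E₂ = 8.4615e-17 J.
|ΔE| = |3.0824e-16 − 8.4615e-17| = 2.24e-16 J = 1400 eV.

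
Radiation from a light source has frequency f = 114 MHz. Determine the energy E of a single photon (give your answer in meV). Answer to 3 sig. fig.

First convert: f = 114 MHz = 1.14e8 Hz.
For a photon E = hf, so E = 7.554e-26 J.
Converting to meV: E = 4.715e-4 meV ≈ 4.71e-4 meV.

4.71e-4 meV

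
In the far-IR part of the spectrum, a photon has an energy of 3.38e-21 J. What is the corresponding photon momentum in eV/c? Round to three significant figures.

0.0211 eV/c

For a photon p = E/c, so p = 1.127e-29 kg·m/s.
Converting to eV/c: p = 0.02110 eV/c ≈ 0.0211 eV/c.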